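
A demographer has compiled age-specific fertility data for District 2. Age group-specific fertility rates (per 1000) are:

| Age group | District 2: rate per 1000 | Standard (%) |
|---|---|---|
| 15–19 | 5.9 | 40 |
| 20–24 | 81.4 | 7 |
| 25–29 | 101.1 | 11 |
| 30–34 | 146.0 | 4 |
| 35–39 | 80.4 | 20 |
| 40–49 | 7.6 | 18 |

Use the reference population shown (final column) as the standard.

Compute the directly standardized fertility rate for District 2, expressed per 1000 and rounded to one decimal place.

Standard weights: 0.40, 0.07, 0.11, 0.04, 0.20, 0.18.
Standardized rate: 0.4000×5.9 + 0.0700×81.4 + 0.1100×101.1 + 0.0400×146.0 + 0.2000×80.4 + 0.1800×7.6 = 42.4670 per 1000.

42.5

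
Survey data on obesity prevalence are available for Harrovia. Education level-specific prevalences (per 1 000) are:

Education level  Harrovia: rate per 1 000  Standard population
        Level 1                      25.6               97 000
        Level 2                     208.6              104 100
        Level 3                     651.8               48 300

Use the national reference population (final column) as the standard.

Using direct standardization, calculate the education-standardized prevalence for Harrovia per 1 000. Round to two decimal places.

223.26

Standard total = 249 400; weights = 0.3889, 0.4174, 0.1937.
Standardized rate: 0.3889×25.6 + 0.4174×208.6 + 0.1937×651.8 = 223.2574 per 1 000.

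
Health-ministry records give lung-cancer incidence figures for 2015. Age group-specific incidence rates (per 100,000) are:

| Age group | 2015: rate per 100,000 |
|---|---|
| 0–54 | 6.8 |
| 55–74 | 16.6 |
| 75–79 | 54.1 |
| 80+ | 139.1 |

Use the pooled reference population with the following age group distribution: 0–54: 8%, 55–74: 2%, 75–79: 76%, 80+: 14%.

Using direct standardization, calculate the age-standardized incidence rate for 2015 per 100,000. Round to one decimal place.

61.5

Standard weights: 0.08, 0.02, 0.76, 0.14.
Standardized rate: 0.0800×6.8 + 0.0200×16.6 + 0.7600×54.1 + 0.1400×139.1 = 61.4660 per 100,000.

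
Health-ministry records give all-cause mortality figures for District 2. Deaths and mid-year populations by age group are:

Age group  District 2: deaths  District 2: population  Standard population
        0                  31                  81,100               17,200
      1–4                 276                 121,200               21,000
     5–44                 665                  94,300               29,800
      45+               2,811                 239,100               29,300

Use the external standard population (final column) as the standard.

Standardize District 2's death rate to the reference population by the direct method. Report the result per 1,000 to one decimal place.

Age-specific rates per 1,000 for District 2: 0.382, 2.277, 7.052, 11.757.
Standard total = 97,300; weights = 0.1768, 0.2158, 0.3063, 0.3011.
Standardized rate: 0.1768×0.382 + 0.2158×2.277 + 0.3063×7.052 + 0.3011×11.757 = 6.2591 per 1,000.

6.3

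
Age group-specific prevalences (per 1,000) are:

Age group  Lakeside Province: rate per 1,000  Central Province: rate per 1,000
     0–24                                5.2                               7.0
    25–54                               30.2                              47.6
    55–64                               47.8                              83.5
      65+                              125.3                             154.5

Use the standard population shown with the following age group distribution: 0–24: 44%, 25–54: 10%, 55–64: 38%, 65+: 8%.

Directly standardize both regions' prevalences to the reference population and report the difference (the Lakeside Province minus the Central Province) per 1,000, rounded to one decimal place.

-18.4

Standard weights: 0.44, 0.10, 0.38, 0.08.
The Lakeside Province: 0.4400×5.2 + 0.1000×30.2 + 0.3800×47.8 + 0.0800×125.3 = 33.4960 per 1,000.
The Central Province: 0.4400×7.0 + 0.1000×47.6 + 0.3800×83.5 + 0.0800×154.5 = 51.9300 per 1,000.
Difference = 33.4960 − 51.9300 = -18.4340.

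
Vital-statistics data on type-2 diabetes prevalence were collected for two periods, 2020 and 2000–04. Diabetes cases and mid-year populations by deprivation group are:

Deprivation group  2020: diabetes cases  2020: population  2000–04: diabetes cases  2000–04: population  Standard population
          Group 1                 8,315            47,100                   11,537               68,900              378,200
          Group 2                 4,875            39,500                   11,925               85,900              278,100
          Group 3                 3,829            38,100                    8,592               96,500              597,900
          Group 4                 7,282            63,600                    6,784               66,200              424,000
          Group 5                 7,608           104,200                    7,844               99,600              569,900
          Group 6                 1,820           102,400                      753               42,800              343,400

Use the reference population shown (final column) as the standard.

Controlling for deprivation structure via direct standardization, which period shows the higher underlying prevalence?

2020

Deprivation-specific rates per 1,000 for 2020: 176.539, 123.418, 100.499, 114.497, 73.013, 17.773.
For 2000–04: 167.446, 138.824, 89.036, 102.477, 78.755, 17.593.
Standard total = 2,591,500; weights = 0.1459, 0.1073, 0.2307, 0.1636, 0.2199, 0.1325.
2020: 0.1459×176.539 + 0.1073×123.418 + 0.2307×100.499 + 0.1636×114.497 + 0.2199×73.013 + 0.1325×17.773 = 99.3395 per 1,000.
2000–04: 0.1459×167.446 + 0.1073×138.824 + 0.2307×89.036 + 0.1636×102.477 + 0.2199×78.755 + 0.1325×17.593 = 96.2933 per 1,000.
The crude rates (85.41 vs 103.14) would put 2000–04 higher, but that reflects its deprivation composition; once standardized to a common deprivation structure, 2020 has the higher underlying rate.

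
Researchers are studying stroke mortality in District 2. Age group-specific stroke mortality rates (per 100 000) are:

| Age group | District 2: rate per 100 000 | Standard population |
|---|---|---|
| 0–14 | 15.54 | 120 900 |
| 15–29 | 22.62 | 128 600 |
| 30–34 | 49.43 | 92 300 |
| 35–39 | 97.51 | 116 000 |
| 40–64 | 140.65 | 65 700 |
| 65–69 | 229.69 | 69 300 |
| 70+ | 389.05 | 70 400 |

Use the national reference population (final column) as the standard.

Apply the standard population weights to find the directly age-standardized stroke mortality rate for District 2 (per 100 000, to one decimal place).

110.4

Standard total = 663 200; weights = 0.1823, 0.1939, 0.1392, 0.1749, 0.0991, 0.1045, 0.1062.
Standardized rate: 0.1823×15.54 + 0.1939×22.62 + 0.1392×49.43 + 0.1749×97.51 + 0.0991×140.65 + 0.1045×229.69 + 0.1062×389.05 = 110.3869 per 100 000.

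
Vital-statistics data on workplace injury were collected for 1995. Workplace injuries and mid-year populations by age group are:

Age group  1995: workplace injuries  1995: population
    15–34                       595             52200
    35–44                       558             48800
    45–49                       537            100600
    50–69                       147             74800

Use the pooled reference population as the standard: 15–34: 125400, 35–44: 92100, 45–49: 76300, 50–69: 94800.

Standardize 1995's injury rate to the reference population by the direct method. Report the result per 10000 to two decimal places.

79.16

Age-specific rates per 10000 for 1995: 113.98, 114.34, 53.38, 19.65.
Standard total = 388600; weights = 0.3227, 0.2370, 0.1963, 0.2440.
Standardized rate: 0.3227×113.98 + 0.2370×114.34 + 0.1963×53.38 + 0.2440×19.65 = 79.1578 per 10000.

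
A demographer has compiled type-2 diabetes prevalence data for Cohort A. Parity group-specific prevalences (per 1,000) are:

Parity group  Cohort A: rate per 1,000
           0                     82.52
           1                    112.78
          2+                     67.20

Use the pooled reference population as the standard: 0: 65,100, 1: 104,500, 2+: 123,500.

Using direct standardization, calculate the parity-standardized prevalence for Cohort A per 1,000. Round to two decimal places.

86.85

Standard total = 293,100; weights = 0.2221, 0.3565, 0.4214.
Standardized rate: 0.2221×82.52 + 0.3565×112.78 + 0.4214×67.20 = 86.8535 per 1,000.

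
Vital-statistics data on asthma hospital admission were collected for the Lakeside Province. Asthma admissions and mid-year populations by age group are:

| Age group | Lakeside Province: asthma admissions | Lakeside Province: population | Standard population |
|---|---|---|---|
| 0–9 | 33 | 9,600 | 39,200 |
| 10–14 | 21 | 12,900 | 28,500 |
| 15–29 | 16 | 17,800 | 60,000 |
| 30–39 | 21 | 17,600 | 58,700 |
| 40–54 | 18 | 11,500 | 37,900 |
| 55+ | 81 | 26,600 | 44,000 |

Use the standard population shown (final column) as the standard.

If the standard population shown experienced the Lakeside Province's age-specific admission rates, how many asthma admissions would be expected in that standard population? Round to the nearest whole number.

Age-specific rates per 10,000 for the Lakeside Province: 34.38, 16.28, 8.99, 11.93, 15.65, 30.45.
Expected asthma admissions = Σ (standard pop × age-specific rate ÷ 10,000)
= 39,200×34.38/10,000 + 28,500×16.28/10,000 + 60,000×8.99/10,000 + 58,700×11.93/10,000 + 37,900×15.65/10,000 + 44,000×30.45/10,000
= 134.75 + 46.40 + 53.93 + 70.04 + 59.32 + 133.98 = 498.42.

498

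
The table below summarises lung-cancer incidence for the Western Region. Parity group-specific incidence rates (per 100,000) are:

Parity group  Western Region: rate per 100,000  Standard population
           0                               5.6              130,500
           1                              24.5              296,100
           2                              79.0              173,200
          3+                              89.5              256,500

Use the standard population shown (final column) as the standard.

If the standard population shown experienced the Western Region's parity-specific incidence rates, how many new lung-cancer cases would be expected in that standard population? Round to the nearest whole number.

Expected new lung-cancer cases = Σ (standard pop × parity-specific rate ÷ 100,000)
= 130,500×5.6/100,000 + 296,100×24.5/100,000 + 173,200×79.0/100,000 + 256,500×89.5/100,000
= 7.31 + 72.54 + 136.83 + 229.57 = 446.25.

446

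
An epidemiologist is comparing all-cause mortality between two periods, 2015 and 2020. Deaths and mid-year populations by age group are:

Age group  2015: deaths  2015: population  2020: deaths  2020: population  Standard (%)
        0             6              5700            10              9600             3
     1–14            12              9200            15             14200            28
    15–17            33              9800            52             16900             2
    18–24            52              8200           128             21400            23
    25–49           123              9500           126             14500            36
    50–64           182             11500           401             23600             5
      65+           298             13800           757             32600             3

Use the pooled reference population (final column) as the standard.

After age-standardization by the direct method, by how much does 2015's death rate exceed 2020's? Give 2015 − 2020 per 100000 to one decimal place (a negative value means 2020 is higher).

158.4

Age-specific rates per 100000 for 2015: 105.26, 130.43, 336.73, 634.15, 1294.74, 1582.61, 2159.42.
For 2020: 104.17, 105.63, 307.69, 598.13, 868.97, 1699.15, 2322.09.
Standard weights: 0.03, 0.28, 0.02, 0.23, 0.36, 0.05, 0.03.
2015: 0.0300×105.26 + 0.2800×130.43 + 0.0200×336.73 + 0.2300×634.15 + 0.3600×1294.74 + 0.0500×1582.61 + 0.0300×2159.42 = 802.2863 per 100000.
2020: 0.0300×104.17 + 0.2800×105.63 + 0.0200×307.69 + 0.2300×598.13 + 0.3600×868.97 + 0.0500×1699.15 + 0.0300×2322.09 = 643.8742 per 100000.
Difference = 802.2863 − 643.8742 = 158.4121.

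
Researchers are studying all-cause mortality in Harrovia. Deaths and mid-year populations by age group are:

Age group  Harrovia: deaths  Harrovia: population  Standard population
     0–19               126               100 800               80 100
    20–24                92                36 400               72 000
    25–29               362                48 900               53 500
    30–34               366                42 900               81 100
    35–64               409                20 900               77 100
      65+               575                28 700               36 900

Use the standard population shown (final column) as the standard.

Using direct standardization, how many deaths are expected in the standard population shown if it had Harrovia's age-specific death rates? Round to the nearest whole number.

Age-specific rates per 1 000 for Harrovia: 1.250, 2.527, 7.403, 8.531, 19.569, 20.035.
Expected deaths = Σ (standard pop × age-specific rate ÷ 1 000)
= 80 100×1.250/1 000 + 72 000×2.527/1 000 + 53 500×7.403/1 000 + 81 100×8.531/1 000 + 77 100×19.569/1 000 + 36 900×20.035/1 000
= 100.12 + 181.98 + 396.05 + 691.90 + 1508.80 + 739.29 = 3618.14.

3618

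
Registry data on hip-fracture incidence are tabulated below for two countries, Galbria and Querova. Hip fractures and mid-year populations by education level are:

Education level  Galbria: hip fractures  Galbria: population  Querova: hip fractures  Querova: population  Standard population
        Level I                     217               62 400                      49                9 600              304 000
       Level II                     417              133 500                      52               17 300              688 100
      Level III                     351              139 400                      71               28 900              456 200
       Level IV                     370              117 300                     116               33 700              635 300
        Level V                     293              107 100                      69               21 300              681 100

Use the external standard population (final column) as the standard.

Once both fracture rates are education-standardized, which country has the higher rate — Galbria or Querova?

Education-specific rates per 100 000 for Galbria: 347.76, 312.36, 251.79, 315.43, 273.58.
For Querova: 510.42, 300.58, 245.67, 344.21, 323.94.
Standard total = 2 764 700; weights = 0.1100, 0.2489, 0.1650, 0.2298, 0.2464.
Galbria: 0.1100×347.76 + 0.2489×312.36 + 0.1650×251.79 + 0.2298×315.43 + 0.2464×273.58 = 297.4089 per 100 000.
Querova: 0.1100×510.42 + 0.2489×300.58 + 0.1650×245.67 + 0.2298×344.21 + 0.2464×323.94 = 330.3752 per 100 000.

Querova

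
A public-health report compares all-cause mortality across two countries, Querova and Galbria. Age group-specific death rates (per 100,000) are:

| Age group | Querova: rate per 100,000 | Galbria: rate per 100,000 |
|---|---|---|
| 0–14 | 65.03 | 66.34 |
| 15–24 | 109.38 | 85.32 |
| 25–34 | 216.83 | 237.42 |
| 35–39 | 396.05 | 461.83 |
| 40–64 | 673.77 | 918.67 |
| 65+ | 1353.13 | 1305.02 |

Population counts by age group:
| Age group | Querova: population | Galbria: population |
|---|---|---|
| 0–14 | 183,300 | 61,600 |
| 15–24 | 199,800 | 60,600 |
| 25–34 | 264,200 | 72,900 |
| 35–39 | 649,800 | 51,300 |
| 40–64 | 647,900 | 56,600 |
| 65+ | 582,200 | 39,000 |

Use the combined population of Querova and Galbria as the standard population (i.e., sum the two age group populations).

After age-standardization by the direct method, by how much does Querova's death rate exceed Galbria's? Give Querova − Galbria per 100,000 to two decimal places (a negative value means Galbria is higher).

-66.14

Combined standard total = 2,869,200; weights = 0.0854, 0.0908, 0.1175, 0.2444, 0.2455, 0.2165.
Querova: 0.0854×65.03 + 0.0908×109.38 + 0.1175×216.83 + 0.2444×396.05 + 0.2455×673.77 + 0.2165×1353.13 = 596.1271 per 100,000.
Galbria: 0.0854×66.34 + 0.0908×85.32 + 0.1175×237.42 + 0.2444×461.83 + 0.2455×918.67 + 0.2165×1305.02 = 662.2643 per 100,000.
Difference = 596.1271 − 662.2643 = -66.1372.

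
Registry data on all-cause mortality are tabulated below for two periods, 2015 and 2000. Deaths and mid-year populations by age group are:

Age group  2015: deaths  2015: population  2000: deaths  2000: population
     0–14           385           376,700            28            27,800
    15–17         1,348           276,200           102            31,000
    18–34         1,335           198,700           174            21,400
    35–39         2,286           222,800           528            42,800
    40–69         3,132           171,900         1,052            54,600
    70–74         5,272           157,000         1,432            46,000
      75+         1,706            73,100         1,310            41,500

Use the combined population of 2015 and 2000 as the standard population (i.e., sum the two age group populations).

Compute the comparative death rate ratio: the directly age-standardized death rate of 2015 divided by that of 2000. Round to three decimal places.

0.949

Age-specific rates per 100,000 for 2015: 102.20, 488.05, 671.87, 1026.03, 1821.99, 3357.96, 2333.79.
For 2000: 100.72, 329.03, 813.08, 1233.64, 1926.74, 3113.04, 3156.63.
Combined standard total = 1,741,500; weights = 0.2323, 0.1764, 0.1264, 0.1525, 0.1301, 0.1166, 0.0658.
2015: 0.2323×102.20 + 0.1764×488.05 + 0.1264×671.87 + 0.1525×1026.03 + 0.1301×1821.99 + 0.1166×3357.96 + 0.0658×2333.79 = 1133.1967 per 100,000.
2000: 0.2323×100.72 + 0.1764×329.03 + 0.1264×813.08 + 0.1525×1233.64 + 0.1301×1926.74 + 0.1166×3113.04 + 0.0658×3156.63 = 1193.5340 per 100,000.
Ratio = 1133.1967 ÷ 1193.5340 = 0.94945.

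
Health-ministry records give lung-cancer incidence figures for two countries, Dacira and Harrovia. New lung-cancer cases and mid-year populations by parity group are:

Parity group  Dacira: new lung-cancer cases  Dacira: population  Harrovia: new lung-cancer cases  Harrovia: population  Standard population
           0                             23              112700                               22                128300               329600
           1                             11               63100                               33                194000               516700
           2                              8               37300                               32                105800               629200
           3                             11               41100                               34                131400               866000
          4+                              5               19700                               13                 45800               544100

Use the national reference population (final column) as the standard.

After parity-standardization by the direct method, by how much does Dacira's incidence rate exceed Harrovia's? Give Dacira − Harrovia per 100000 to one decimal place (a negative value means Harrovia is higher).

-1.8

Parity-specific rates per 100000 for Dacira: 20.41, 17.43, 21.45, 26.76, 25.38.
For Harrovia: 17.15, 17.01, 30.25, 25.88, 28.38.
Standard total = 2885600; weights = 0.1142, 0.1791, 0.2180, 0.3001, 0.1886.
Dacira: 0.1142×20.41 + 0.1791×17.43 + 0.2180×21.45 + 0.3001×26.76 + 0.1886×25.38 = 22.9471 per 100000.
Harrovia: 0.1142×17.15 + 0.1791×17.01 + 0.2180×30.25 + 0.3001×25.88 + 0.1886×28.38 = 24.7170 per 100000.
Difference = 22.9471 − 24.7170 = -1.7699.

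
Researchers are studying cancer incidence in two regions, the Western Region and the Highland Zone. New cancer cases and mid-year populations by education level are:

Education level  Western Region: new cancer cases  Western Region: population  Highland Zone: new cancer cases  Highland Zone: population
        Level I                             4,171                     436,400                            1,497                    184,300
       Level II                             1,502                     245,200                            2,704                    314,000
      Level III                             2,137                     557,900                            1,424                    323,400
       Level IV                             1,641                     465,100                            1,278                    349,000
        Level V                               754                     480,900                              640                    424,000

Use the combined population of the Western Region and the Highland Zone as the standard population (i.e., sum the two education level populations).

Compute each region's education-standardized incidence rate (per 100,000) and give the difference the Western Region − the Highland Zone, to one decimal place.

Education-specific rates per 100,000 for the Western Region: 955.77, 612.56, 383.04, 352.83, 156.79.
For the Highland Zone: 812.26, 861.15, 440.32, 366.19, 150.94.
Combined standard total = 3,780,200; weights = 0.1642, 0.1479, 0.2331, 0.2154, 0.2394.
The Western Region: 0.1642×955.77 + 0.1479×612.56 + 0.2331×383.04 + 0.2154×352.83 + 0.2394×156.79 = 450.3691 per 100,000.
The Highland Zone: 0.1642×812.26 + 0.1479×861.15 + 0.2331×440.32 + 0.2154×366.19 + 0.2394×150.94 = 478.4094 per 100,000.
Difference = 450.3691 − 478.4094 = -28.0403.

-28.0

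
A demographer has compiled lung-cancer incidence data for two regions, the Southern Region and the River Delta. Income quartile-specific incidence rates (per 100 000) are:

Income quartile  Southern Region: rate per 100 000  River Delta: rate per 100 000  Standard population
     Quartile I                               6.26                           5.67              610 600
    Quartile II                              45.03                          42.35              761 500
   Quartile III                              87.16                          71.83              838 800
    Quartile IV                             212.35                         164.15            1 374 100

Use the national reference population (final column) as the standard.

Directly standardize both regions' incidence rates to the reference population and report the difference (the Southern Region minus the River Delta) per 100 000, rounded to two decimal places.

22.73

Standard total = 3 585 000; weights = 0.1703, 0.2124, 0.2340, 0.3833.
The Southern Region: 0.1703×6.26 + 0.2124×45.03 + 0.2340×87.16 + 0.3833×212.35 = 112.4164 per 100 000.
The River Delta: 0.1703×5.67 + 0.2124×42.35 + 0.2340×71.83 + 0.3833×164.15 = 89.6851 per 100 000.
Difference = 112.4164 − 89.6851 = 22.7312.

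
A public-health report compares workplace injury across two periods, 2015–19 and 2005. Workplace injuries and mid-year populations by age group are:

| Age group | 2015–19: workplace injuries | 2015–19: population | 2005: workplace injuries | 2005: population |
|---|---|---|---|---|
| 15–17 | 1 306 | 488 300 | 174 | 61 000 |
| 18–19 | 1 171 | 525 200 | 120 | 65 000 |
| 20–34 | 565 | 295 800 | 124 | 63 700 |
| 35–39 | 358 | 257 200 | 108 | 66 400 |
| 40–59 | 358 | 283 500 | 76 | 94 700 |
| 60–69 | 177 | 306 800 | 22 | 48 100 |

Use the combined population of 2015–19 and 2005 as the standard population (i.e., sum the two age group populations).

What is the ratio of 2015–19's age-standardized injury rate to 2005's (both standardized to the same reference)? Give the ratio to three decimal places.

Age-specific rates per 10 000 for 2015–19: 26.75, 22.30, 19.10, 13.92, 12.63, 5.77.
For 2005: 28.52, 18.46, 19.47, 16.27, 8.03, 4.57.
Combined standard total = 2 555 700; weights = 0.2149, 0.2309, 0.1407, 0.1266, 0.1480, 0.1389.
2015–19: 0.2149×26.75 + 0.2309×22.30 + 0.1407×19.10 + 0.1266×13.92 + 0.1480×12.63 + 0.1389×5.77 = 18.0166 per 10 000.
2005: 0.2149×28.52 + 0.2309×18.46 + 0.1407×19.47 + 0.1266×16.27 + 0.1480×8.03 + 0.1389×4.57 = 17.0147 per 10 000.
Ratio = 18.0166 ÷ 17.0147 = 1.05889.

1.059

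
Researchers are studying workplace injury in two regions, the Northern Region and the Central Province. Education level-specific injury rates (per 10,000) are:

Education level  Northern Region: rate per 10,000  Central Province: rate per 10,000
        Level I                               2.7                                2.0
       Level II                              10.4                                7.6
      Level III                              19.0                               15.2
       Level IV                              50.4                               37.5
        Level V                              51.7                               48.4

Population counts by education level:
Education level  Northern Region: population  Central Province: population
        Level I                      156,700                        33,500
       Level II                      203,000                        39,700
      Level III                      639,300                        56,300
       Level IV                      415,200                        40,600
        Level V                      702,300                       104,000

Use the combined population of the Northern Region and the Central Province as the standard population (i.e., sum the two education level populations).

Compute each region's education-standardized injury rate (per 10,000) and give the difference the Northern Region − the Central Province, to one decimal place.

5.0

Combined standard total = 2,390,600; weights = 0.0796, 0.1015, 0.2910, 0.1907, 0.3373.
The Northern Region: 0.0796×2.7 + 0.1015×10.4 + 0.2910×19.0 + 0.1907×50.4 + 0.3373×51.7 = 33.8459 per 10,000.
The Central Province: 0.0796×2.0 + 0.1015×7.6 + 0.2910×15.2 + 0.1907×37.5 + 0.3373×48.4 = 28.8277 per 10,000.
Difference = 33.8459 − 28.8277 = 5.0182.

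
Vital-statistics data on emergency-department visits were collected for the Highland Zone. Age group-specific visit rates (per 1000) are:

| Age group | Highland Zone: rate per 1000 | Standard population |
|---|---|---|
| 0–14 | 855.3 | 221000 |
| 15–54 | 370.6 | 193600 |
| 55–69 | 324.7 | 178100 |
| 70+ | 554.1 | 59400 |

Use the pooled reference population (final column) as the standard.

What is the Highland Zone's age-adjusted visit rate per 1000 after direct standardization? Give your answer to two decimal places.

539.05

Standard total = 652100; weights = 0.3389, 0.2969, 0.2731, 0.0911.
Standardized rate: 0.3389×855.3 + 0.2969×370.6 + 0.2731×324.7 + 0.0911×554.1 = 539.0463 per 1000.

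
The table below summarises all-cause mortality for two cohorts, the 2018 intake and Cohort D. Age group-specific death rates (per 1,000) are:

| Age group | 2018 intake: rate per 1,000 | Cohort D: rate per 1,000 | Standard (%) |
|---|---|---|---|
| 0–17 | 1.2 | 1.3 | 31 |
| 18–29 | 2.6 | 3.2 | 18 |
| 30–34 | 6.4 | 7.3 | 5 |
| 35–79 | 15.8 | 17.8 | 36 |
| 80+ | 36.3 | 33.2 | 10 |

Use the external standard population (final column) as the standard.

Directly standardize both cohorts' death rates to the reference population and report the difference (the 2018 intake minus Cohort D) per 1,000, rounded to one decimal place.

-0.6

Standard weights: 0.31, 0.18, 0.05, 0.36, 0.10.
The 2018 intake: 0.3100×1.2 + 0.1800×2.6 + 0.0500×6.4 + 0.3600×15.8 + 0.1000×36.3 = 10.4780 per 1,000.
Cohort D: 0.3100×1.3 + 0.1800×3.2 + 0.0500×7.3 + 0.3600×17.8 + 0.1000×33.2 = 11.0720 per 1,000.
Difference = 10.4780 − 11.0720 = -0.5940.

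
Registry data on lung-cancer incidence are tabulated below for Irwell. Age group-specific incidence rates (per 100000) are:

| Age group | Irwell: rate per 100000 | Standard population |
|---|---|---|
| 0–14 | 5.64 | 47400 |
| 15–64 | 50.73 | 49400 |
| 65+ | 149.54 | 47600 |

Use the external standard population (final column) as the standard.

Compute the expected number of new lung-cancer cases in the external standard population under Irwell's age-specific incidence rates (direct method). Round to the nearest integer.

Expected new lung-cancer cases = Σ (standard pop × age-specific rate ÷ 100000)
= 47400×5.64/100000 + 49400×50.73/100000 + 47600×149.54/100000
= 2.67 + 25.06 + 71.18 = 98.92.

99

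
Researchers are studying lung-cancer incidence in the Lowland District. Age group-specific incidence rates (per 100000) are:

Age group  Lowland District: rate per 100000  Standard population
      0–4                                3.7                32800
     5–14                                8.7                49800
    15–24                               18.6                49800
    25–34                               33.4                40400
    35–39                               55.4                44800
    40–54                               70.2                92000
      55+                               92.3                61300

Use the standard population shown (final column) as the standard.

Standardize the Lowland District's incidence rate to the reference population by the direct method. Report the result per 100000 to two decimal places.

46.99

Standard total = 370900; weights = 0.0884, 0.1343, 0.1343, 0.1089, 0.1208, 0.2480, 0.1653.
Standardized rate: 0.0884×3.7 + 0.1343×8.7 + 0.1343×18.6 + 0.1089×33.4 + 0.1208×55.4 + 0.2480×70.2 + 0.1653×92.3 = 46.9899 per 100000.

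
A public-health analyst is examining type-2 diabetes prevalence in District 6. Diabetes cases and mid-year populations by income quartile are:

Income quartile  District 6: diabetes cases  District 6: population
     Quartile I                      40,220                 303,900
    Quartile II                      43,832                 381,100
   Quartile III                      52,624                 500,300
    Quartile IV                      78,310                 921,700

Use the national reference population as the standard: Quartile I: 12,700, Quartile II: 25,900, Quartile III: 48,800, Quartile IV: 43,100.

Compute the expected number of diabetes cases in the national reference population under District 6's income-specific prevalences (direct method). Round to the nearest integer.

Income-specific rates per 1,000 for District 6: 132.346, 115.014, 105.185, 84.963.
Expected diabetes cases = Σ (standard pop × income-specific rate ÷ 1,000)
= 12,700×132.346/1,000 + 25,900×115.014/1,000 + 48,800×105.185/1,000 + 43,100×84.963/1,000
= 1680.80 + 2978.87 + 5133.02 + 3661.89 = 13454.58.

13455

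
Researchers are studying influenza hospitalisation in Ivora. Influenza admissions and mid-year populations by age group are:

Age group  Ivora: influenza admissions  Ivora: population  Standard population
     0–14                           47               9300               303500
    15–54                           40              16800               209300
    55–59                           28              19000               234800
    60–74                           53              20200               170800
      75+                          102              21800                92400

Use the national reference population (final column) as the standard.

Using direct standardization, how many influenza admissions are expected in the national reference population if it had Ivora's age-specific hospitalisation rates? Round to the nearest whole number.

3259

Age-specific rates per 100000 for Ivora: 505.38, 238.10, 147.37, 262.38, 467.89.
Expected influenza admissions = Σ (standard pop × age-specific rate ÷ 100000)
= 303500×505.38/100000 + 209300×238.10/100000 + 234800×147.37/100000 + 170800×262.38/100000 + 92400×467.89/100000
= 1533.82 + 498.33 + 346.02 + 448.14 + 432.33 = 3258.64.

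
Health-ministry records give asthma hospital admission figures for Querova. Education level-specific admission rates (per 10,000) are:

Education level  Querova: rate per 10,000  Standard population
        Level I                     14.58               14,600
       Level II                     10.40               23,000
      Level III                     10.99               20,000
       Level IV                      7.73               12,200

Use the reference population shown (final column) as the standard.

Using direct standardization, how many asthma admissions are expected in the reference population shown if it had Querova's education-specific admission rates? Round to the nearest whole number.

Expected asthma admissions = Σ (standard pop × education-specific rate ÷ 10,000)
= 14,600×14.58/10,000 + 23,000×10.40/10,000 + 20,000×10.99/10,000 + 12,200×7.73/10,000
= 21.29 + 23.92 + 21.98 + 9.43 = 76.62.

77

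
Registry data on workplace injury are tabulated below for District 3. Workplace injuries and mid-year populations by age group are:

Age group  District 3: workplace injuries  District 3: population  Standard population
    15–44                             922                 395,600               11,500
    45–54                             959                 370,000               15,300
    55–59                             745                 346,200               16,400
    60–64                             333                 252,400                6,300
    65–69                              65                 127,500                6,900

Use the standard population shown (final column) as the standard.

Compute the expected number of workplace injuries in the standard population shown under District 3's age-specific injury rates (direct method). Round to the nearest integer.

Age-specific rates per 10,000 for District 3: 23.31, 25.92, 21.52, 13.19, 5.10.
Expected workplace injuries = Σ (standard pop × age-specific rate ÷ 10,000)
= 11,500×23.31/10,000 + 15,300×25.92/10,000 + 16,400×21.52/10,000 + 6,300×13.19/10,000 + 6,900×5.10/10,000
= 26.80 + 39.66 + 35.29 + 8.31 + 3.52 = 113.58.

114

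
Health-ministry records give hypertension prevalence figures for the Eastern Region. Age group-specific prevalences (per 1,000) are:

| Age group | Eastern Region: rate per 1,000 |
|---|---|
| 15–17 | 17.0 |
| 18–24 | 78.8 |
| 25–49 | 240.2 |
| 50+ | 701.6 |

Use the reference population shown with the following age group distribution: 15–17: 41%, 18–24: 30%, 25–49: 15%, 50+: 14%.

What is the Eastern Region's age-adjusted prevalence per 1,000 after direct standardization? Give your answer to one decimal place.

Standard weights: 0.41, 0.30, 0.15, 0.14.
Standardized rate: 0.4100×17.0 + 0.3000×78.8 + 0.1500×240.2 + 0.1400×701.6 = 164.8640 per 1,000.

164.9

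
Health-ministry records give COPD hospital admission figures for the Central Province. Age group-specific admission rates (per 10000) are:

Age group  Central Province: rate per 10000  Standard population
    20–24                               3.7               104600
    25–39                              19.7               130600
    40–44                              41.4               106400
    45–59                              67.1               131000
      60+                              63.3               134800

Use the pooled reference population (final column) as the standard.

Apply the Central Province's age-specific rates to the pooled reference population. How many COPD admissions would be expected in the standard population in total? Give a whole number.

2469

Expected COPD admissions = Σ (standard pop × age-specific rate ÷ 10000)
= 104600×3.7/10000 + 130600×19.7/10000 + 106400×41.4/10000 + 131000×67.1/10000 + 134800×63.3/10000
= 38.70 + 257.28 + 440.50 + 879.01 + 853.28 = 2468.77.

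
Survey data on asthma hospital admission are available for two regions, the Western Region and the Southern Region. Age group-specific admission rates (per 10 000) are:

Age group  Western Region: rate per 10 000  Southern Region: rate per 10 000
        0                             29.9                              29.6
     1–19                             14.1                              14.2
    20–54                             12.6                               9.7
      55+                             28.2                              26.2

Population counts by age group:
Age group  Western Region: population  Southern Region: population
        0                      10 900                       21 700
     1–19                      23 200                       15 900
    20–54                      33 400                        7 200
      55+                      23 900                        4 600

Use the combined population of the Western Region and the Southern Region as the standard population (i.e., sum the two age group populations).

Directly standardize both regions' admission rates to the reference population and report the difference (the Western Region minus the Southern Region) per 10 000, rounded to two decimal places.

1.28

Combined standard total = 140 800; weights = 0.2315, 0.2777, 0.2884, 0.2024.
The Western Region: 0.2315×29.9 + 0.2777×14.1 + 0.2884×12.6 + 0.2024×28.2 = 20.1798 per 10 000.
The Southern Region: 0.2315×29.6 + 0.2777×14.2 + 0.2884×9.7 + 0.2024×26.2 = 18.8970 per 10 000.
Difference = 20.1798 − 18.8970 = 1.2827.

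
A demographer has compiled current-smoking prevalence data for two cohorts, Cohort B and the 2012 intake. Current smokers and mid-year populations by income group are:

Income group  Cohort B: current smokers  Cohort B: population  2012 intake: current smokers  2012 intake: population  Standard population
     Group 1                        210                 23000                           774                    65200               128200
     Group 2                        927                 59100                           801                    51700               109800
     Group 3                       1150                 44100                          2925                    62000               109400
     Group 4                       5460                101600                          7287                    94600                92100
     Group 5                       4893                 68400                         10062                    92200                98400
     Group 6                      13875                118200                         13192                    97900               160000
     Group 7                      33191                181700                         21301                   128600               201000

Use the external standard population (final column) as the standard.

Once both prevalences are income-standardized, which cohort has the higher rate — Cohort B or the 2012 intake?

2012 intake

Income-specific rates per 1000 for Cohort B: 9.130, 15.685, 26.077, 53.740, 71.535, 117.386, 182.669.
For the 2012 intake: 11.871, 15.493, 47.177, 77.030, 109.132, 134.750, 165.638.
Standard total = 898900; weights = 0.1426, 0.1221, 0.1217, 0.1025, 0.1095, 0.1780, 0.2236.
Cohort B: 0.1426×9.130 + 0.1221×15.685 + 0.1217×26.077 + 0.1025×53.740 + 0.1095×71.535 + 0.1780×117.386 + 0.2236×182.669 = 81.4689 per 1000.
The 2012 intake: 0.1426×11.871 + 0.1221×15.493 + 0.1217×47.177 + 0.1025×77.030 + 0.1095×109.132 + 0.1780×134.750 + 0.2236×165.638 = 90.1885 per 1000.
The crude rates (100.16 vs 95.14) would put Cohort B higher, but that reflects its income composition; once standardized to a common income structure, the 2012 intake has the higher underlying rate.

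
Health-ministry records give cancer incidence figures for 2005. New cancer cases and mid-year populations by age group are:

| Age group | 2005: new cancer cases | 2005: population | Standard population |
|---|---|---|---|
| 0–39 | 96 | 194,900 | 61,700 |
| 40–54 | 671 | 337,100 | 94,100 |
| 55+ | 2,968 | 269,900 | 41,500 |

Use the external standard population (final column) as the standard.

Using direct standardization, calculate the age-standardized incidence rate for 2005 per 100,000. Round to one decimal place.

341.6

Age-specific rates per 100,000 for 2005: 49.26, 199.05, 1099.67.
Standard total = 197,300; weights = 0.3127, 0.4769, 0.2103.
Standardized rate: 0.3127×49.26 + 0.4769×199.05 + 0.2103×1099.67 = 341.6418 per 100,000.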